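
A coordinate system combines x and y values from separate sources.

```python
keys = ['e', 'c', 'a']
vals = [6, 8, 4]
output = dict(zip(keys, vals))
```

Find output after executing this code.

Step 1: zip pairs keys with values:
  'e' -> 6
  'c' -> 8
  'a' -> 4
Therefore output = {'e': 6, 'c': 8, 'a': 4}.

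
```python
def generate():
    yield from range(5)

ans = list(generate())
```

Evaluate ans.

Step 1: yield from delegates to the iterable, yielding each element.
Step 2: Collected values: [0, 1, 2, 3, 4].
Therefore ans = [0, 1, 2, 3, 4].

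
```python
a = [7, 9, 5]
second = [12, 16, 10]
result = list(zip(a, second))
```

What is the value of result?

Step 1: zip pairs elements at same index:
  Index 0: (7, 12)
  Index 1: (9, 16)
  Index 2: (5, 10)
Therefore result = [(7, 12), (9, 16), (5, 10)].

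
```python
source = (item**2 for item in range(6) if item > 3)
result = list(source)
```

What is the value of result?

Step 1: For range(6), keep item > 3, then square:
  item=0: 0 <= 3, excluded
  item=1: 1 <= 3, excluded
  item=2: 2 <= 3, excluded
  item=3: 3 <= 3, excluded
  item=4: 4 > 3, yield 4**2 = 16
  item=5: 5 > 3, yield 5**2 = 25
Therefore result = [16, 25].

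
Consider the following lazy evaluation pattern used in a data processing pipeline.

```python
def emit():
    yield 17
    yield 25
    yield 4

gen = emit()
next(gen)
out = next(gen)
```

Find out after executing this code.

Step 1: emit() creates a generator.
Step 2: next(gen) yields 17 (consumed and discarded).
Step 3: next(gen) yields 25, assigned to out.
Therefore out = 25.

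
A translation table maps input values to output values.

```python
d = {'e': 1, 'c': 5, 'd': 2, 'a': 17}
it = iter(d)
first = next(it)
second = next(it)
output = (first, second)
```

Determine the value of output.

Step 1: iter(d) iterates over keys: ['e', 'c', 'd', 'a'].
Step 2: first = next(it) = 'e', second = next(it) = 'c'.
Therefore output = ('e', 'c').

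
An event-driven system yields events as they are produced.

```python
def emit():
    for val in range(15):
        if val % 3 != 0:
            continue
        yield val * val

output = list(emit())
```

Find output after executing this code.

Step 1: Only yield val**2 when val is divisible by 3:
  val=0: 0 % 3 == 0, yield 0**2 = 0
  val=3: 3 % 3 == 0, yield 3**2 = 9
  val=6: 6 % 3 == 0, yield 6**2 = 36
  val=9: 9 % 3 == 0, yield 9**2 = 81
  val=12: 12 % 3 == 0, yield 12**2 = 144
Therefore output = [0, 9, 36, 81, 144].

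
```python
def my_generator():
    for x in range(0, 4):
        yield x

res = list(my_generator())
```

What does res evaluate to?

Step 1: The generator yields each value from range(0, 4).
Step 2: list() consumes all yields: [0, 1, 2, 3].
Therefore res = [0, 1, 2, 3].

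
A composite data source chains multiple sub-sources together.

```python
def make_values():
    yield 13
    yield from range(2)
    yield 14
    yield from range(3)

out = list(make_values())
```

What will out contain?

Step 1: Trace yields in order:
  yield 13
  yield 0
  yield 1
  yield 14
  yield 0
  yield 1
  yield 2
Therefore out = [13, 0, 1, 14, 0, 1, 2].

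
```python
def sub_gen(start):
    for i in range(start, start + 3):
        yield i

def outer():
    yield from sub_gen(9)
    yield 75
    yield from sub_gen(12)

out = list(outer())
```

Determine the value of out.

Step 1: outer() delegates to sub_gen(9):
  yield 9
  yield 10
  yield 11
Step 2: yield 75
Step 3: Delegates to sub_gen(12):
  yield 12
  yield 13
  yield 14
Therefore out = [9, 10, 11, 75, 12, 13, 14].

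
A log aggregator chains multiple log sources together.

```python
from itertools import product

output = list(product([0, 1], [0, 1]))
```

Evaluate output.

Step 1: product([0, 1], [0, 1]) gives all pairs:
  (0, 0)
  (0, 1)
  (1, 0)
  (1, 1)
Therefore output = [(0, 0), (0, 1), (1, 0), (1, 1)].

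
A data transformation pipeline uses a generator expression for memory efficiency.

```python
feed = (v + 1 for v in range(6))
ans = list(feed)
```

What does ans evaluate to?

Step 1: For each v in range(6), compute v+1:
  v=0: 0+1 = 1
  v=1: 1+1 = 2
  v=2: 2+1 = 3
  v=3: 3+1 = 4
  v=4: 4+1 = 5
  v=5: 5+1 = 6
Therefore ans = [1, 2, 3, 4, 5, 6].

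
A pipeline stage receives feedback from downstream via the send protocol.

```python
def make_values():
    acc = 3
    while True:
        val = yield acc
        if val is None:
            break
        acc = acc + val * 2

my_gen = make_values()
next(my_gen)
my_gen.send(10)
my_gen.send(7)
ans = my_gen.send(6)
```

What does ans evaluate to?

Step 1: next() -> yield acc=3.
Step 2: send(10) -> val=10, acc = 3 + 10*2 = 23, yield 23.
Step 3: send(7) -> val=7, acc = 23 + 7*2 = 37, yield 37.
Step 4: send(6) -> val=6, acc = 37 + 6*2 = 49, yield 49.
Therefore ans = 49.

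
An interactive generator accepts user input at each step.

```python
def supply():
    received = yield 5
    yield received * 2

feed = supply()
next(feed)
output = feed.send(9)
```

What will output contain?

Step 1: next(feed) advances to first yield, producing 5.
Step 2: send(9) resumes, received = 9.
Step 3: yield received * 2 = 9 * 2 = 18.
Therefore output = 18.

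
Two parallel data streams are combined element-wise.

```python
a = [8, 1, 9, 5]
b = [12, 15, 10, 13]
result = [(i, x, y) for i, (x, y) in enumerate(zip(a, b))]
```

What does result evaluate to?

Step 1: enumerate(zip(a, b)) gives index with paired elements:
  i=0: (8, 12)
  i=1: (1, 15)
  i=2: (9, 10)
  i=3: (5, 13)
Therefore result = [(0, 8, 12), (1, 1, 15), (2, 9, 10), (3, 5, 13)].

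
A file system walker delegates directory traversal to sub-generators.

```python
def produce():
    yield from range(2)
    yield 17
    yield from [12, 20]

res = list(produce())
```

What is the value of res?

Step 1: Trace yields in order:
  yield 0
  yield 1
  yield 17
  yield 12
  yield 20
Therefore res = [0, 1, 17, 12, 20].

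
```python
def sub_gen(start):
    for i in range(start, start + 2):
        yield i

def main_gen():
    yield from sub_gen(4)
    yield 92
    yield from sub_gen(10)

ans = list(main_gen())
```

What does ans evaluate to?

Step 1: main_gen() delegates to sub_gen(4):
  yield 4
  yield 5
Step 2: yield 92
Step 3: Delegates to sub_gen(10):
  yield 10
  yield 11
Therefore ans = [4, 5, 92, 10, 11].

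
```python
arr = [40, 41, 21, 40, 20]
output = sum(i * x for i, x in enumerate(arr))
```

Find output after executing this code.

Step 1: Compute i * x for each (i, x) in enumerate([40, 41, 21, 40, 20]):
  i=0, x=40: 0*40 = 0
  i=1, x=41: 1*41 = 41
  i=2, x=21: 2*21 = 42
  i=3, x=40: 3*40 = 120
  i=4, x=20: 4*20 = 80
Step 2: sum = 0 + 41 + 42 + 120 + 80 = 283.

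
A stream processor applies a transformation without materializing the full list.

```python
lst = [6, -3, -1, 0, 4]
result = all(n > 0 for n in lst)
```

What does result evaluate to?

Step 1: Check n > 0 for each element in [6, -3, -1, 0, 4]:
  6 > 0: True
  -3 > 0: False
  -1 > 0: False
  0 > 0: False
  4 > 0: True
Step 2: all() returns False.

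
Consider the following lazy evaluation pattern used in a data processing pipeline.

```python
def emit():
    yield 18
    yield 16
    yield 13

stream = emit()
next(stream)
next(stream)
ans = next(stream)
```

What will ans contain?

Step 1: emit() creates a generator.
Step 2: next(stream) yields 18 (consumed and discarded).
Step 3: next(stream) yields 16 (consumed and discarded).
Step 4: next(stream) yields 13, assigned to ans.
Therefore ans = 13.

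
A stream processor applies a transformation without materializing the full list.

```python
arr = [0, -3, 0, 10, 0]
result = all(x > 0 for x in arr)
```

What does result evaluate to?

Step 1: Check x > 0 for each element in [0, -3, 0, 10, 0]:
  0 > 0: False
  -3 > 0: False
  0 > 0: False
  10 > 0: True
  0 > 0: False
Step 2: all() returns False.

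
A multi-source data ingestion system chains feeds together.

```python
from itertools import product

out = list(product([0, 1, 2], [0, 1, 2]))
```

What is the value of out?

Step 1: product([0, 1, 2], [0, 1, 2]) gives all pairs:
  (0, 0)
  (0, 1)
  (0, 2)
  (1, 0)
  (1, 1)
  (1, 2)
  (2, 0)
  (2, 1)
  (2, 2)
Therefore out = [(0, 0), (0, 1), (0, 2), (1, 0), (1, 1), (1, 2), (2, 0), (2, 1), (2, 2)].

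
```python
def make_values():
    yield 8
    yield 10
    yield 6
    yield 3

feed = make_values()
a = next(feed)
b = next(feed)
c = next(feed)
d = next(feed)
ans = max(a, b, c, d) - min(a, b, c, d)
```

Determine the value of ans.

Step 1: Create generator and consume all values:
  a = next(feed) = 8
  b = next(feed) = 10
  c = next(feed) = 6
  d = next(feed) = 3
Step 2: max = 10, min = 3, ans = 10 - 3 = 7.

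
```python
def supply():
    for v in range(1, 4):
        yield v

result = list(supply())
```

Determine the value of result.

Step 1: The generator yields each value from range(1, 4).
Step 2: list() consumes all yields: [1, 2, 3].
Therefore result = [1, 2, 3].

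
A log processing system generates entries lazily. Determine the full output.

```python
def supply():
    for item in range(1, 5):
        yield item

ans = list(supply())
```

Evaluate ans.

Step 1: The generator yields each value from range(1, 5).
Step 2: list() consumes all yields: [1, 2, 3, 4].
Therefore ans = [1, 2, 3, 4].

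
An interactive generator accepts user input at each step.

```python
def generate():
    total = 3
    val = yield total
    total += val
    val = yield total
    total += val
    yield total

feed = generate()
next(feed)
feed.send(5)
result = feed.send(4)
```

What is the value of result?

Step 1: next() -> yield total=3.
Step 2: send(5) -> val=5, total = 3+5 = 8, yield 8.
Step 3: send(4) -> val=4, total = 8+4 = 12, yield 12.
Therefore result = 12.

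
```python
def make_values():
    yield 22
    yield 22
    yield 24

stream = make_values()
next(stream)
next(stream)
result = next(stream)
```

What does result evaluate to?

Step 1: make_values() creates a generator.
Step 2: next(stream) yields 22 (consumed and discarded).
Step 3: next(stream) yields 22 (consumed and discarded).
Step 4: next(stream) yields 24, assigned to result.
Therefore result = 24.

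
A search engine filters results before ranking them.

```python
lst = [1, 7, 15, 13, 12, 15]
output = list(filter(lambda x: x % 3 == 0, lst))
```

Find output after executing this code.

Step 1: Filter elements divisible by 3:
  1 % 3 = 1: removed
  7 % 3 = 1: removed
  15 % 3 = 0: kept
  13 % 3 = 1: removed
  12 % 3 = 0: kept
  15 % 3 = 0: kept
Therefore output = [15, 12, 15].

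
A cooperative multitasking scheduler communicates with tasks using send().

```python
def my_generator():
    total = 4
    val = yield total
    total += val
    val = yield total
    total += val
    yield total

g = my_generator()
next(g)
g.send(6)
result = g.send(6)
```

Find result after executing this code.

Step 1: next() -> yield total=4.
Step 2: send(6) -> val=6, total = 4+6 = 10, yield 10.
Step 3: send(6) -> val=6, total = 10+6 = 16, yield 16.
Therefore result = 16.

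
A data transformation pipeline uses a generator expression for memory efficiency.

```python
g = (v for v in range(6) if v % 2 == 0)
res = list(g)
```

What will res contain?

Step 1: Filter range(6) keeping only even values:
  v=0: even, included
  v=1: odd, excluded
  v=2: even, included
  v=3: odd, excluded
  v=4: even, included
  v=5: odd, excluded
Therefore res = [0, 2, 4].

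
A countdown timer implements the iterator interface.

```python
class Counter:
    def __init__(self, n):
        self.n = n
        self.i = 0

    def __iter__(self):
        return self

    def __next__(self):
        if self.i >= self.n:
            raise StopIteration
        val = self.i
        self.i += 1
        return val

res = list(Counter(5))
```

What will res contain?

Step 1: Counter(5) creates an iterator counting 0 to 4.
Step 2: list() consumes all values: [0, 1, 2, 3, 4].
Therefore res = [0, 1, 2, 3, 4].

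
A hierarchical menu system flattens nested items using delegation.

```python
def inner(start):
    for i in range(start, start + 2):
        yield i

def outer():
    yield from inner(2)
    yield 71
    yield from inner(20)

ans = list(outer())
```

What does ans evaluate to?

Step 1: outer() delegates to inner(2):
  yield 2
  yield 3
Step 2: yield 71
Step 3: Delegates to inner(20):
  yield 20
  yield 21
Therefore ans = [2, 3, 71, 20, 21].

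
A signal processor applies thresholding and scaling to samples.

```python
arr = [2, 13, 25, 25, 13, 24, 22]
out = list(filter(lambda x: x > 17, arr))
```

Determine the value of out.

Step 1: Filter elements > 17:
  2: removed
  13: removed
  25: kept
  25: kept
  13: removed
  24: kept
  22: kept
Therefore out = [25, 25, 24, 22].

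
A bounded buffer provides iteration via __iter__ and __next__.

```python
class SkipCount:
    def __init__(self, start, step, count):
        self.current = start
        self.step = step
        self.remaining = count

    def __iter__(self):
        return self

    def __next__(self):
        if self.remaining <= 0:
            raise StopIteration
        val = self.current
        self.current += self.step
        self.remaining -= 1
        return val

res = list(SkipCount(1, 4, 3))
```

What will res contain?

Step 1: SkipCount starts at 1, increments by 4, for 3 steps:
  Yield 1, then current += 4
  Yield 5, then current += 4
  Yield 9, then current += 4
Therefore res = [1, 5, 9].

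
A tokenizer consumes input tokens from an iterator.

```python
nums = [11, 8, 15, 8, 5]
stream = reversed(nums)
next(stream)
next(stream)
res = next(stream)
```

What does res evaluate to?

Step 1: reversed([11, 8, 15, 8, 5]) gives iterator: [5, 8, 15, 8, 11].
Step 2: First next() = 5, second next() = 8.
Step 3: Third next() = 15.
Therefore res = 15.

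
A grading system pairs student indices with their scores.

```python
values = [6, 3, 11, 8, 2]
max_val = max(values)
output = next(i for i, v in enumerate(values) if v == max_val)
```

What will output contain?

Step 1: max([6, 3, 11, 8, 2]) = 11.
Step 2: Find first index where value == 11:
  Index 0: 6 != 11
  Index 1: 3 != 11
  Index 2: 11 == 11, found!
Therefore output = 2.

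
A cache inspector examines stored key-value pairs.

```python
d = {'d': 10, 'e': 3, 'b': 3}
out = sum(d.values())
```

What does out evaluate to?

Step 1: d.values() = [10, 3, 3].
Step 2: sum = 16.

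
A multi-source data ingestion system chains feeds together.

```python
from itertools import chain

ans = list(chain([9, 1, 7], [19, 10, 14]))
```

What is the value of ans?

Step 1: chain() concatenates iterables: [9, 1, 7] + [19, 10, 14].
Therefore ans = [9, 1, 7, 19, 10, 14].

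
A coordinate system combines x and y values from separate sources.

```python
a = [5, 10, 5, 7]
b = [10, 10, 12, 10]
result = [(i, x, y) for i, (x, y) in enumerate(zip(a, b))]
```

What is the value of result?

Step 1: enumerate(zip(a, b)) gives index with paired elements:
  i=0: (5, 10)
  i=1: (10, 10)
  i=2: (5, 12)
  i=3: (7, 10)
Therefore result = [(0, 5, 10), (1, 10, 10), (2, 5, 12), (3, 7, 10)].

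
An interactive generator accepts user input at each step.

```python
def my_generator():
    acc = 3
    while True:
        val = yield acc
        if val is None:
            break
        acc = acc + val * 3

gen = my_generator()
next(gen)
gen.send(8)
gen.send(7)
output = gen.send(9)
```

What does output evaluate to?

Step 1: next() -> yield acc=3.
Step 2: send(8) -> val=8, acc = 3 + 8*3 = 27, yield 27.
Step 3: send(7) -> val=7, acc = 27 + 7*3 = 48, yield 48.
Step 4: send(9) -> val=9, acc = 48 + 9*3 = 75, yield 75.
Therefore output = 75.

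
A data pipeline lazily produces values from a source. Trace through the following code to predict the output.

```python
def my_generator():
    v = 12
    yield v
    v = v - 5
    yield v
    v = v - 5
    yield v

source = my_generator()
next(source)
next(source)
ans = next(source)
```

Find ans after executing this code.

Step 1: Trace through generator execution:
  Yield 1: v starts at 12, yield 12
  Yield 2: v = 12 - 5 = 7, yield 7
  Yield 3: v = 7 - 5 = 2, yield 2
Step 2: First next() gets 12, second next() gets the second value, third next() yields 2.
Therefore ans = 2.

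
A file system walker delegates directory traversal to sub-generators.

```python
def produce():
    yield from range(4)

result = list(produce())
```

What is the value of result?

Step 1: yield from delegates to the iterable, yielding each element.
Step 2: Collected values: [0, 1, 2, 3].
Therefore result = [0, 1, 2, 3].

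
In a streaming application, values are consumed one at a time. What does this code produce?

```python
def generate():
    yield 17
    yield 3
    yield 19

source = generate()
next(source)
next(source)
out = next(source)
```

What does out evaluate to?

Step 1: generate() creates a generator.
Step 2: next(source) yields 17 (consumed and discarded).
Step 3: next(source) yields 3 (consumed and discarded).
Step 4: next(source) yields 19, assigned to out.
Therefore out = 19.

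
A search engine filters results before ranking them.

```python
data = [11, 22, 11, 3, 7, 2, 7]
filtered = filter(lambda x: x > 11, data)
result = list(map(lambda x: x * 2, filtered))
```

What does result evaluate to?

Step 1: Filter data for elements > 11:
  11: removed
  22: kept
  11: removed
  3: removed
  7: removed
  2: removed
  7: removed
Step 2: Map x * 2 on filtered [22]:
  22 -> 44
Therefore result = [44].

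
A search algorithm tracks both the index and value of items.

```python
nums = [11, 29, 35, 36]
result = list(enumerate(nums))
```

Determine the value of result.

Step 1: enumerate pairs each element with its index:
  (0, 11)
  (1, 29)
  (2, 35)
  (3, 36)
Therefore result = [(0, 11), (1, 29), (2, 35), (3, 36)].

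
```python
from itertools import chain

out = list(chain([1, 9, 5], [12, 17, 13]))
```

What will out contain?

Step 1: chain() concatenates iterables: [1, 9, 5] + [12, 17, 13].
Therefore out = [1, 9, 5, 12, 17, 13].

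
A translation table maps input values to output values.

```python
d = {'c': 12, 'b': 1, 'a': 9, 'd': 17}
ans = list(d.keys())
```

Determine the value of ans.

Step 1: d.keys() returns the dictionary keys in insertion order.
Therefore ans = ['c', 'b', 'a', 'd'].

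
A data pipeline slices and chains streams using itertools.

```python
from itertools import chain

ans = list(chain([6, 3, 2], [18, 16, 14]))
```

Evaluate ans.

Step 1: chain() concatenates iterables: [6, 3, 2] + [18, 16, 14].
Therefore ans = [6, 3, 2, 18, 16, 14].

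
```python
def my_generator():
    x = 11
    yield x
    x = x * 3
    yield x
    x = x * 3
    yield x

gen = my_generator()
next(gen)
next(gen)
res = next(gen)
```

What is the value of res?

Step 1: Trace through generator execution:
  Yield 1: x starts at 11, yield 11
  Yield 2: x = 11 * 3 = 33, yield 33
  Yield 3: x = 33 * 3 = 99, yield 99
Step 2: First next() gets 11, second next() gets the second value, third next() yields 99.
Therefore res = 99.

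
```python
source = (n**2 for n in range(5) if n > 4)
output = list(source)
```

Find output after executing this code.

Step 1: For range(5), keep n > 4, then square:
  n=0: 0 <= 4, excluded
  n=1: 1 <= 4, excluded
  n=2: 2 <= 4, excluded
  n=3: 3 <= 4, excluded
  n=4: 4 <= 4, excluded
Therefore output = [].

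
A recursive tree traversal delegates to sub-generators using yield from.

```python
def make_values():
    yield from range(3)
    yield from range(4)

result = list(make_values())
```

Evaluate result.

Step 1: Trace yields in order:
  yield 0
  yield 1
  yield 2
  yield 0
  yield 1
  yield 2
  yield 3
Therefore result = [0, 1, 2, 0, 1, 2, 3].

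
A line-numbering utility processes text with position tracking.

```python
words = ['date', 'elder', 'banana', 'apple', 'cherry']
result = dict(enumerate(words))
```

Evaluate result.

Step 1: enumerate pairs indices with words:
  0 -> 'date'
  1 -> 'elder'
  2 -> 'banana'
  3 -> 'apple'
  4 -> 'cherry'
Therefore result = {0: 'date', 1: 'elder', 2: 'banana', 3: 'apple', 4: 'cherry'}.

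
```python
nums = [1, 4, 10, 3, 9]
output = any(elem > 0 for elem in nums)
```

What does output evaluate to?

Step 1: Check elem > 0 for each element in [1, 4, 10, 3, 9]:
  1 > 0: True
  4 > 0: True
  10 > 0: True
  3 > 0: True
  9 > 0: True
Step 2: any() returns True.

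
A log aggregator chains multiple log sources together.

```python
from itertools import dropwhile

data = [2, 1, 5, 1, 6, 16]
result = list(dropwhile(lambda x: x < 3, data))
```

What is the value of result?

Step 1: dropwhile drops elements while < 3:
  2 < 3: dropped
  1 < 3: dropped
  5: kept (dropping stopped)
Step 2: Remaining elements kept regardless of condition.
Therefore result = [5, 1, 6, 16].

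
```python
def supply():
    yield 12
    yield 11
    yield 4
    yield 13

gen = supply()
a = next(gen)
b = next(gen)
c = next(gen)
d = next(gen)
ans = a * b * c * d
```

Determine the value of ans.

Step 1: Create generator and consume all values:
  a = next(gen) = 12
  b = next(gen) = 11
  c = next(gen) = 4
  d = next(gen) = 13
Step 2: ans = 12 * 11 * 4 * 13 = 6864.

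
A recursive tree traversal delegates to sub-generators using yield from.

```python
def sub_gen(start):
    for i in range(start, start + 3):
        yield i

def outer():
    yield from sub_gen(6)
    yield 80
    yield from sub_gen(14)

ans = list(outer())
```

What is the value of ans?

Step 1: outer() delegates to sub_gen(6):
  yield 6
  yield 7
  yield 8
Step 2: yield 80
Step 3: Delegates to sub_gen(14):
  yield 14
  yield 15
  yield 16
Therefore ans = [6, 7, 8, 80, 14, 15, 16].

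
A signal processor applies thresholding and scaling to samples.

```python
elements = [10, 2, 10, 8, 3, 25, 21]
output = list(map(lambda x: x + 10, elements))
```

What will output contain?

Step 1: Apply lambda x: x + 10 to each element:
  10 -> 20
  2 -> 12
  10 -> 20
  8 -> 18
  3 -> 13
  25 -> 35
  21 -> 31
Therefore output = [20, 12, 20, 18, 13, 35, 31].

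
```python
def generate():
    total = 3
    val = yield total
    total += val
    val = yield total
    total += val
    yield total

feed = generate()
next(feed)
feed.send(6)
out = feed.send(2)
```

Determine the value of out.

Step 1: next() -> yield total=3.
Step 2: send(6) -> val=6, total = 3+6 = 9, yield 9.
Step 3: send(2) -> val=2, total = 9+2 = 11, yield 11.
Therefore out = 11.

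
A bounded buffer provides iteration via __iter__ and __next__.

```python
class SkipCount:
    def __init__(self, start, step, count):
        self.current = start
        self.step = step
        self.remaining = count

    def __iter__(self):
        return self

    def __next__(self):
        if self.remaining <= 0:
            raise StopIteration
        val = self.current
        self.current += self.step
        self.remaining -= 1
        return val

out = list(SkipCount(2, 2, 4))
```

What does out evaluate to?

Step 1: SkipCount starts at 2, increments by 2, for 4 steps:
  Yield 2, then current += 2
  Yield 4, then current += 2
  Yield 6, then current += 2
  Yield 8, then current += 2
Therefore out = [2, 4, 6, 8].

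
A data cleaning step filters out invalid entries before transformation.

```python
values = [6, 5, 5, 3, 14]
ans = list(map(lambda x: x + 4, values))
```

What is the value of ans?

Step 1: Apply lambda x: x + 4 to each element:
  6 -> 10
  5 -> 9
  5 -> 9
  3 -> 7
  14 -> 18
Therefore ans = [10, 9, 9, 7, 18].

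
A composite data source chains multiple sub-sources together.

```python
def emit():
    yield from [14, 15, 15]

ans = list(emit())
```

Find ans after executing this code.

Step 1: yield from delegates to the iterable, yielding each element.
Step 2: Collected values: [14, 15, 15].
Therefore ans = [14, 15, 15].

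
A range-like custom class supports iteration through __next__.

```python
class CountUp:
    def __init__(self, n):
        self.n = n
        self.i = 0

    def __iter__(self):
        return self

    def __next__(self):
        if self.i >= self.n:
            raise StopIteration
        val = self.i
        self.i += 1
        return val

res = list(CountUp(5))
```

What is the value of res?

Step 1: CountUp(5) creates an iterator counting 0 to 4.
Step 2: list() consumes all values: [0, 1, 2, 3, 4].
Therefore res = [0, 1, 2, 3, 4].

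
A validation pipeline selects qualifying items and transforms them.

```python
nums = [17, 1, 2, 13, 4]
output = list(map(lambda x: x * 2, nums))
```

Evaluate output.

Step 1: Apply lambda x: x * 2 to each element:
  17 -> 34
  1 -> 2
  2 -> 4
  13 -> 26
  4 -> 8
Therefore output = [34, 2, 4, 26, 8].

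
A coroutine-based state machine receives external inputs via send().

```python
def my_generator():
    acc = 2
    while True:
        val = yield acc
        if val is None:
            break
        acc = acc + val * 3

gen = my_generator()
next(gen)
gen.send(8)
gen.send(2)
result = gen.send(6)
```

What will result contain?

Step 1: next() -> yield acc=2.
Step 2: send(8) -> val=8, acc = 2 + 8*3 = 26, yield 26.
Step 3: send(2) -> val=2, acc = 26 + 2*3 = 32, yield 32.
Step 4: send(6) -> val=6, acc = 32 + 6*3 = 50, yield 50.
Therefore result = 50.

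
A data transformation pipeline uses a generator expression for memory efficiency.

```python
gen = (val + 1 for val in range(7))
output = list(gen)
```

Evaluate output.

Step 1: For each val in range(7), compute val+1:
  val=0: 0+1 = 1
  val=1: 1+1 = 2
  val=2: 2+1 = 3
  val=3: 3+1 = 4
  val=4: 4+1 = 5
  val=5: 5+1 = 6
  val=6: 6+1 = 7
Therefore output = [1, 2, 3, 4, 5, 6, 7].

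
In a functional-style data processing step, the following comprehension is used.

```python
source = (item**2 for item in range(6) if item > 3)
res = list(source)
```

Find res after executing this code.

Step 1: For range(6), keep item > 3, then square:
  item=0: 0 <= 3, excluded
  item=1: 1 <= 3, excluded
  item=2: 2 <= 3, excluded
  item=3: 3 <= 3, excluded
  item=4: 4 > 3, yield 4**2 = 16
  item=5: 5 > 3, yield 5**2 = 25
Therefore res = [16, 25].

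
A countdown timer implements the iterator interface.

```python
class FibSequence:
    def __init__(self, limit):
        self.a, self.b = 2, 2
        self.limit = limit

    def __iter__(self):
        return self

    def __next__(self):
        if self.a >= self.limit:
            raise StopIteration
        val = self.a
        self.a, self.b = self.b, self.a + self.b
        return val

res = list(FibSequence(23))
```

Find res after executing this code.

Step 1: Fibonacci-like sequence (a=2, b=2) until >= 23:
  Yield 2, then a,b = 2,4
  Yield 2, then a,b = 4,6
  Yield 4, then a,b = 6,10
  Yield 6, then a,b = 10,16
  Yield 10, then a,b = 16,26
  Yield 16, then a,b = 26,42
Step 2: 26 >= 23, stop.
Therefore res = [2, 2, 4, 6, 10, 16].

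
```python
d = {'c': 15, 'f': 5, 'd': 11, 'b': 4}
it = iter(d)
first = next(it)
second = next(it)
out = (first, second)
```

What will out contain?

Step 1: iter(d) iterates over keys: ['c', 'f', 'd', 'b'].
Step 2: first = next(it) = 'c', second = next(it) = 'f'.
Therefore out = ('c', 'f').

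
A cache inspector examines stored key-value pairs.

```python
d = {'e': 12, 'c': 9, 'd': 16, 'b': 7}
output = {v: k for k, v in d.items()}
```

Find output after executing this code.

Step 1: Invert dict (swap keys and values):
  'e': 12 -> 12: 'e'
  'c': 9 -> 9: 'c'
  'd': 16 -> 16: 'd'
  'b': 7 -> 7: 'b'
Therefore output = {12: 'e', 9: 'c', 16: 'd', 7: 'b'}.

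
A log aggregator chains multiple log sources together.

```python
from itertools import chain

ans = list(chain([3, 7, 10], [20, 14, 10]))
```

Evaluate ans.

Step 1: chain() concatenates iterables: [3, 7, 10] + [20, 14, 10].
Therefore ans = [3, 7, 10, 20, 14, 10].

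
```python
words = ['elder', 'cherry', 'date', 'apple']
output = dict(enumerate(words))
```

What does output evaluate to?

Step 1: enumerate pairs indices with words:
  0 -> 'elder'
  1 -> 'cherry'
  2 -> 'date'
  3 -> 'apple'
Therefore output = {0: 'elder', 1: 'cherry', 2: 'date', 3: 'apple'}.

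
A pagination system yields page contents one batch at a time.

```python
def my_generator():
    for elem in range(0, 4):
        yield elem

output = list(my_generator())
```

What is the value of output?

Step 1: The generator yields each value from range(0, 4).
Step 2: list() consumes all yields: [0, 1, 2, 3].
Therefore output = [0, 1, 2, 3].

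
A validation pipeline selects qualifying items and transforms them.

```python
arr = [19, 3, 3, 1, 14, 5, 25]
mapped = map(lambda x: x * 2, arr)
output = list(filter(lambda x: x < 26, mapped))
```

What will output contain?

Step 1: Map x * 2:
  19 -> 38
  3 -> 6
  3 -> 6
  1 -> 2
  14 -> 28
  5 -> 10
  25 -> 50
Step 2: Filter for < 26:
  38: removed
  6: kept
  6: kept
  2: kept
  28: removed
  10: kept
  50: removed
Therefore output = [6, 6, 2, 10].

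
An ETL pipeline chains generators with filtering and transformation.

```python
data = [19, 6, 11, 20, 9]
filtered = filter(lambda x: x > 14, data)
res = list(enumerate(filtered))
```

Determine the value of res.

Step 1: Filter [19, 6, 11, 20, 9] for > 14: [19, 20].
Step 2: enumerate re-indexes from 0: [(0, 19), (1, 20)].
Therefore res = [(0, 19), (1, 20)].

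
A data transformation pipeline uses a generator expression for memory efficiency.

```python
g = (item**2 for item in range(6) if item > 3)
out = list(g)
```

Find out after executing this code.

Step 1: For range(6), keep item > 3, then square:
  item=0: 0 <= 3, excluded
  item=1: 1 <= 3, excluded
  item=2: 2 <= 3, excluded
  item=3: 3 <= 3, excluded
  item=4: 4 > 3, yield 4**2 = 16
  item=5: 5 > 3, yield 5**2 = 25
Therefore out = [16, 25].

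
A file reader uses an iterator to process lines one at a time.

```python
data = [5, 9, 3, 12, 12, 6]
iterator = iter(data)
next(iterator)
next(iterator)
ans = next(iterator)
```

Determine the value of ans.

Step 1: Create iterator over [5, 9, 3, 12, 12, 6].
Step 2: next() consumes 5.
Step 3: next() consumes 9.
Step 4: next() returns 3.
Therefore ans = 3.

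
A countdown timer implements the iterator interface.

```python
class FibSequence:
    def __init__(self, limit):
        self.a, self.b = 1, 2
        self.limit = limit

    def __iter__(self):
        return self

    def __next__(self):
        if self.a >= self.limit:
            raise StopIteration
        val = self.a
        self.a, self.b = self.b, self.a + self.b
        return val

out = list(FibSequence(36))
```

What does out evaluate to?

Step 1: Fibonacci-like sequence (a=1, b=2) until >= 36:
  Yield 1, then a,b = 2,3
  Yield 2, then a,b = 3,5
  Yield 3, then a,b = 5,8
  Yield 5, then a,b = 8,13
  Yield 8, then a,b = 13,21
  Yield 13, then a,b = 21,34
  Yield 21, then a,b = 34,55
  Yield 34, then a,b = 55,89
Step 2: 55 >= 36, stop.
Therefore out = [1, 2, 3, 5, 8, 13, 21, 34].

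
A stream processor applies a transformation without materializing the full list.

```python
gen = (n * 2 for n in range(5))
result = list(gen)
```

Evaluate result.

Step 1: For each n in range(5), compute n*2:
  n=0: 0*2 = 0
  n=1: 1*2 = 2
  n=2: 2*2 = 4
  n=3: 3*2 = 6
  n=4: 4*2 = 8
Therefore result = [0, 2, 4, 6, 8].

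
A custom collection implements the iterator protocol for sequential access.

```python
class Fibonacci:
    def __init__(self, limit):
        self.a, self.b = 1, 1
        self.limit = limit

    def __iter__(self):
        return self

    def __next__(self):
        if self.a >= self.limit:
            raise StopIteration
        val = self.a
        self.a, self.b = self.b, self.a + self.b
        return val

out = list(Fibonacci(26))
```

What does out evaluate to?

Step 1: Fibonacci-like sequence (a=1, b=1) until >= 26:
  Yield 1, then a,b = 1,2
  Yield 1, then a,b = 2,3
  Yield 2, then a,b = 3,5
  Yield 3, then a,b = 5,8
  Yield 5, then a,b = 8,13
  Yield 8, then a,b = 13,21
  Yield 13, then a,b = 21,34
  Yield 21, then a,b = 34,55
Step 2: 34 >= 26, stop.
Therefore out = [1, 1, 2, 3, 5, 8, 13, 21].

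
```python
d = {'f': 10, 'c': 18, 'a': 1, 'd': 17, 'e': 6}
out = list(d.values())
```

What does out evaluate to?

Step 1: d.values() returns the dictionary values in insertion order.
Therefore out = [10, 18, 1, 17, 6].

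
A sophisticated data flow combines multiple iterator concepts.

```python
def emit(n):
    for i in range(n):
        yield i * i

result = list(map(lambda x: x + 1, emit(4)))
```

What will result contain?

Step 1: emit(4) yields squares: [0, 1, 4, 9].
Step 2: map adds 1 to each: [1, 2, 5, 10].
Therefore result = [1, 2, 5, 10].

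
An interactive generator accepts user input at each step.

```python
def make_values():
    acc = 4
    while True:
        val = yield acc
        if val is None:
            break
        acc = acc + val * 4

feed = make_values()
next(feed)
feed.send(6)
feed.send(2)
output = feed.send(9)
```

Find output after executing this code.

Step 1: next() -> yield acc=4.
Step 2: send(6) -> val=6, acc = 4 + 6*4 = 28, yield 28.
Step 3: send(2) -> val=2, acc = 28 + 2*4 = 36, yield 36.
Step 4: send(9) -> val=9, acc = 36 + 9*4 = 72, yield 72.
Therefore output = 72.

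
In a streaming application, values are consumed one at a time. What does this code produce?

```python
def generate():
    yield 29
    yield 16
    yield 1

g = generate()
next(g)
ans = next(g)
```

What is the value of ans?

Step 1: generate() creates a generator.
Step 2: next(g) yields 29 (consumed and discarded).
Step 3: next(g) yields 16, assigned to ans.
Therefore ans = 16.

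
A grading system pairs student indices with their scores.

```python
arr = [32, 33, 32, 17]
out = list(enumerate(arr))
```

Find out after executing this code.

Step 1: enumerate pairs each element with its index:
  (0, 32)
  (1, 33)
  (2, 32)
  (3, 17)
Therefore out = [(0, 32), (1, 33), (2, 32), (3, 17)].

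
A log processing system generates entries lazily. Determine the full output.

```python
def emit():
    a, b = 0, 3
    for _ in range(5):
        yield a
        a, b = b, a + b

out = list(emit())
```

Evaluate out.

Step 1: Fibonacci-like sequence starting with a=0, b=3:
  Iteration 1: yield a=0, then a,b = 3,3
  Iteration 2: yield a=3, then a,b = 3,6
  Iteration 3: yield a=3, then a,b = 6,9
  Iteration 4: yield a=6, then a,b = 9,15
  Iteration 5: yield a=9, then a,b = 15,24
Therefore out = [0, 3, 3, 6, 9].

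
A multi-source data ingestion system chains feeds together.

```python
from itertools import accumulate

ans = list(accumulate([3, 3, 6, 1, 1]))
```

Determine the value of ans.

Step 1: accumulate computes running sums:
  + 3 = 3
  + 3 = 6
  + 6 = 12
  + 1 = 13
  + 1 = 14
Therefore ans = [3, 6, 12, 13, 14].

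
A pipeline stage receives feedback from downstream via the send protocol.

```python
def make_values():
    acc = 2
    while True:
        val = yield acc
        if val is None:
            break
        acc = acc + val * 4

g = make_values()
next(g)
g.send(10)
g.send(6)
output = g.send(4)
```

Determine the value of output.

Step 1: next() -> yield acc=2.
Step 2: send(10) -> val=10, acc = 2 + 10*4 = 42, yield 42.
Step 3: send(6) -> val=6, acc = 42 + 6*4 = 66, yield 66.
Step 4: send(4) -> val=4, acc = 66 + 4*4 = 82, yield 82.
Therefore output = 82.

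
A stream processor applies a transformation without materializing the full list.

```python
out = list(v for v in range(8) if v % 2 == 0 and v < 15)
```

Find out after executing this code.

Step 1: Filter range(8) where v % 2 == 0 and v < 15:
  v=0: both conditions met, included
  v=1: excluded (1 % 2 != 0)
  v=2: both conditions met, included
  v=3: excluded (3 % 2 != 0)
  v=4: both conditions met, included
  v=5: excluded (5 % 2 != 0)
  v=6: both conditions met, included
  v=7: excluded (7 % 2 != 0)
Therefore out = [0, 2, 4, 6].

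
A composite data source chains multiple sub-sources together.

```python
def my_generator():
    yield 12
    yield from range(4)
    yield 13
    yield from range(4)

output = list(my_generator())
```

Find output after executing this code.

Step 1: Trace yields in order:
  yield 12
  yield 0
  yield 1
  yield 2
  yield 3
  yield 13
  yield 0
  yield 1
  yield 2
  yield 3
Therefore output = [12, 0, 1, 2, 3, 13, 0, 1, 2, 3].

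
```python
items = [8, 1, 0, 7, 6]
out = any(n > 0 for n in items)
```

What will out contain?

Step 1: Check n > 0 for each element in [8, 1, 0, 7, 6]:
  8 > 0: True
  1 > 0: True
  0 > 0: False
  7 > 0: True
  6 > 0: True
Step 2: any() returns True.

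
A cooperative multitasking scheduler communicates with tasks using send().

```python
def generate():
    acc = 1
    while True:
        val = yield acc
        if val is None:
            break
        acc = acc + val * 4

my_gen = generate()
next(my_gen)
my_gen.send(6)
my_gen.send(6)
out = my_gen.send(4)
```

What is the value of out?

Step 1: next() -> yield acc=1.
Step 2: send(6) -> val=6, acc = 1 + 6*4 = 25, yield 25.
Step 3: send(6) -> val=6, acc = 25 + 6*4 = 49, yield 49.
Step 4: send(4) -> val=4, acc = 49 + 4*4 = 65, yield 65.
Therefore out = 65.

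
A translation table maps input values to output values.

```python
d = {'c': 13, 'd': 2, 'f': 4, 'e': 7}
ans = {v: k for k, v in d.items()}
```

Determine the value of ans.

Step 1: Invert dict (swap keys and values):
  'c': 13 -> 13: 'c'
  'd': 2 -> 2: 'd'
  'f': 4 -> 4: 'f'
  'e': 7 -> 7: 'e'
Therefore ans = {13: 'c', 2: 'd', 4: 'f', 7: 'e'}.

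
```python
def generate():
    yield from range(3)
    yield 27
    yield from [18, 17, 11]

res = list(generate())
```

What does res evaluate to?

Step 1: Trace yields in order:
  yield 0
  yield 1
  yield 2
  yield 27
  yield 18
  yield 17
  yield 11
Therefore res = [0, 1, 2, 27, 18, 17, 11].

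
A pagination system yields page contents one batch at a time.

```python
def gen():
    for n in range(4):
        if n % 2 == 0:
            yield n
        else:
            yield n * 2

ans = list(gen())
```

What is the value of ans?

Step 1: For each n in range(4), yield n if even, else n*2:
  n=0 (even): yield 0
  n=1 (odd): yield 1*2 = 2
  n=2 (even): yield 2
  n=3 (odd): yield 3*2 = 6
Therefore ans = [0, 2, 2, 6].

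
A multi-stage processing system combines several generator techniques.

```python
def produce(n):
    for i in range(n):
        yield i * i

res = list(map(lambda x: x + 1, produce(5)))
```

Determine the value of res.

Step 1: produce(5) yields squares: [0, 1, 4, 9, 16].
Step 2: map adds 1 to each: [1, 2, 5, 10, 17].
Therefore res = [1, 2, 5, 10, 17].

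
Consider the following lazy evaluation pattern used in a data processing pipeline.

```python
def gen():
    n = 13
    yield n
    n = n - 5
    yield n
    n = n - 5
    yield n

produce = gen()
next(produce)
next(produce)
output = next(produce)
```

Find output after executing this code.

Step 1: Trace through generator execution:
  Yield 1: n starts at 13, yield 13
  Yield 2: n = 13 - 5 = 8, yield 8
  Yield 3: n = 8 - 5 = 3, yield 3
Step 2: First next() gets 13, second next() gets the second value, third next() yields 3.
Therefore output = 3.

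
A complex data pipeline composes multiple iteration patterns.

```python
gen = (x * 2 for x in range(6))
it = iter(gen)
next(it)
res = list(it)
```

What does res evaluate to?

Step 1: Generator produces [0, 2, 4, 6, 8, 10].
Step 2: next(it) consumes first element (0).
Step 3: list(it) collects remaining: [2, 4, 6, 8, 10].
Therefore res = [2, 4, 6, 8, 10].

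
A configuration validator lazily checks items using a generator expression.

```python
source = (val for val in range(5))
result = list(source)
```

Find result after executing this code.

Step 1: Generator expression iterates range(5): [0, 1, 2, 3, 4].
Step 2: list() collects all values.
Therefore result = [0, 1, 2, 3, 4].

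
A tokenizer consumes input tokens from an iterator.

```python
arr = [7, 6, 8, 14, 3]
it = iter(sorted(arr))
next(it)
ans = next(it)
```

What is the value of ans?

Step 1: sorted([7, 6, 8, 14, 3]) = [3, 6, 7, 8, 14].
Step 2: Create iterator and skip 1 elements.
Step 3: next() returns 6.
Therefore ans = 6.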